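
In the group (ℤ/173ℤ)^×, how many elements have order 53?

φ(173) = 173 − 1 = 172 = 2^2 · 43.
(Z/173Z)^× is cyclic (|G| = 172); a cyclic group of order m has exactly φ(d) elements of each order d | m, and none otherwise.
53 does not divide 172, so no element of (Z/173Z)^× has order 53.

0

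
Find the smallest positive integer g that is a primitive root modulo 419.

2

φ(419) = 419 − 1 = 418 = 2 · 11 · 19.
g is a primitive root iff g^(418/q) ≢ 1 (mod 419) for each prime q ∈ {2, 11, 19}.
g = 2: 2^209 ≡ 418; 2^38 ≡ 334; 2^22 ≡ 114 — none is 1, so 2 is a primitive root.
So 2 is the smallest generator of (Z/419Z)^×.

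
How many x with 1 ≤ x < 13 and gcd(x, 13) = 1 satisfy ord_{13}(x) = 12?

φ(13) = 13 − 1 = 12 = 2^2 · 3.
Since (Z/13Z)^× is cyclic of order 12, the number of elements of order d is φ(d) when d | 12 and 0 otherwise.
12 = 2^2 · 3 divides 12, and φ(12) = 4.

4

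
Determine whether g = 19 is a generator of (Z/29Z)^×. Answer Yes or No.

Yes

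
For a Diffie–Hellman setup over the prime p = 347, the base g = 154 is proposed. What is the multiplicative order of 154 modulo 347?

173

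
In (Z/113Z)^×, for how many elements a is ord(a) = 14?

φ(113) = 113 − 1 = 112 = 2^4 · 7.
Since (Z/113Z)^× is cyclic of order 112, the number of elements of order d is φ(d) when d | 112 and 0 otherwise.
14 = 2 · 7 divides 112, and φ(14) = 6.

6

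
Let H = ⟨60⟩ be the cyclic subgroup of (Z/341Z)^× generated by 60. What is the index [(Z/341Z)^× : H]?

By Lagrange's theorem, ord_341(60) divides φ(341) = φ(11·31) = (11−1)·(31−1) = 10·30 = 300 = 2^2 · 3 · 5^2.
Divisors of 300: 1, 2, 3, 4, 5, 6, 10, 12, 15, 20, 25, 30, 50, 60, 75, 100, 150, 300.
Evaluate successive powers at the divisors of 300:
60^1 ≡ 60 (mod 341)
60^2 ≡ 190 (mod 341)
60^3 ≡ 147 (mod 341)
60^4 ≡ 295 (mod 341)
60^5 ≡ 309 (mod 341)
60^6 ≡ 126 (mod 341)
60^10 ≡ 1 (mod 341) ✓
The order of 60 is 10, so the subgroup it generates has 10 elements.
Index = |(Z/341Z)^×| / |⟨60⟩| = 300 / 10 = 30.

30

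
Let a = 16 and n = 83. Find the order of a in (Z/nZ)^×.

41

Since 16 ∈ (Z/83Z)^×, its order divides φ(83) = 83 − 1 = 82 = 2 · 41.
Divisors of 82: 1, 2, 41, 82.
Compute 16^d (mod 83) for the divisors d until we hit 1:
16^1 ≡ 16 (mod 83)
16^2 ≡ 7 (mod 83)
16^41 ≡ 1 (mod 83) ✓
So ord_83(16) = 41.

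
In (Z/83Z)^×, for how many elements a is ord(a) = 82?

40

φ(83) = 83 − 1 = 82 = 2 · 41.
In a cyclic group of order 82, there are φ(d) elements of order d for each divisor d of 82, and zero for non-divisors.
82 = 2 · 41 divides 82, and φ(82) = 40.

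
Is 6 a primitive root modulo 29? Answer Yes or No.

No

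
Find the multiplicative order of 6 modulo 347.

By Lagrange's theorem, ord_347(6) divides φ(347) = 347 − 1 = 346 = 2 · 173.
Divisors of 346: 1, 2, 173, 346.
Test each divisor d:
6^1 ≡ 6
6^2 ≡ 36
6^173 ≡ 346
6^346 ≡ 1
The smallest such exponent is 346, so the order of 6 is 346.

346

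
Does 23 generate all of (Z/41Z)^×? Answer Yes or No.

No

φ(41) = 41 − 1 = 40 = 2^3 · 5.
23 is a primitive root mod 41 iff 23^(φ(41)/q) ≢ 1 for every prime q | φ(41), i.e. q ∈ {2, 5}.
23^20 ≡ 1 (mod 41)  [q = 2: ≡ 1 ✗]
23^8 ≡ 10 (mod 41)  [q = 5: ≢ 1 ✓]
The check at q = 2 fails, so 23 generates a proper subgroup.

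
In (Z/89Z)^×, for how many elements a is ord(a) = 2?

φ(89) = 89 − 1 = 88 = 2^3 · 11.
In a cyclic group of order 88, there are φ(d) elements of order d for each divisor d of 88, and zero for non-divisors.
2 | 88, and φ(2) = 2 − 1 = 1.

1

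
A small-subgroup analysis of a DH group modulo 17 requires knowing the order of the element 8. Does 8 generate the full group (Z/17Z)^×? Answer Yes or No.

No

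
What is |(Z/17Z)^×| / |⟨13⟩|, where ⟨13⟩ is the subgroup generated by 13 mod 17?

4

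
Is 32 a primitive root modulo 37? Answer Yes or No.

Yes

φ(37) = 37 − 1 = 36 = 2^2 · 3^2.
Test 32^(36/q) mod 37 for each prime factor q of 36:
32^18 ≡ 36 (mod 37)  [q = 2: ≢ 1 ✓]
32^12 ≡ 10 (mod 37)  [q = 3: ≢ 1 ✓]
All checks pass, so 32 has order 36 and is a primitive root modulo 37.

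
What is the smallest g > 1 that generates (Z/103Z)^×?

φ(103) = 103 − 1 = 102 = 2 · 3 · 17.
g is a primitive root iff g^(102/q) ≢ 1 (mod 103) for each prime q ∈ {2, 3, 17}.
g = 2: 2^51 ≡ 1 — hits 1, so not a primitive root.
g = 3: 3^51 ≡ 102; 3^34 ≡ 1 — hits 1, so not a primitive root.
g = 4: 4^51 ≡ 1 — hits 1, so not a primitive root.
g = 5: 5^51 ≡ 102; 5^34 ≡ 56; 5^6 ≡ 72 — none is 1, so 5 is a primitive root.
So 5 is the smallest generator of (Z/103Z)^×.

5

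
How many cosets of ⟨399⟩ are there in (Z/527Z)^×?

By Lagrange's theorem, ord_527(399) divides φ(527) = φ(17·31) = (17−1)·(31−1) = 16·30 = 480 = 2^5 · 3 · 5.
Divisors of 480: 1, 2, 3, 4, 5, 6, 8, 10, 12, 15, 16, 20, 24, 30, 32, 40, 48, 60, 80, 96, 120, 160, 240, 480.
Test each divisor d:
399^1 ≡ 399 (mod 527)
399^2 ≡ 47 (mod 527)
399^3 ≡ 308 (mod 527)
399^4 ≡ 101 (mod 527)
399^5 ≡ 247 (mod 527)
399^6 ≡ 4 (mod 527)
399^8 ≡ 188 (mod 527)
399^10 ≡ 404 (mod 527)
399^12 ≡ 16 (mod 527)
399^15 ≡ 185 (mod 527)
399^16 ≡ 35 (mod 527)
399^20 ≡ 373 (mod 527)
399^24 ≡ 256 (mod 527)
399^30 ≡ 497 (mod 527)
399^32 ≡ 171 (mod 527)
399^40 ≡ 1 (mod 527) ✓
Thus |⟨399⟩| = ord(399) = 40.
[(Z/527Z)^× : ⟨399⟩] = 480/40 = 12.

12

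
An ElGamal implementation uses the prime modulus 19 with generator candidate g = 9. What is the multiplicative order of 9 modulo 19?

9

The order of 9 must divide φ(19) = 19 − 1 = 18 = 2 · 3^2.
Divisors of 18: 1, 2, 3, 6, 9, 18.
Check 9^d mod 19 for each divisor in increasing order:
9^1 ≡ 9 (mod 19)
9^2 ≡ 5 (mod 19)
9^3 ≡ 7 (mod 19)
9^6 ≡ 11 (mod 19)
9^9 ≡ 1 (mod 19) ✓
The smallest such exponent is 9, so the order of 9 is 9.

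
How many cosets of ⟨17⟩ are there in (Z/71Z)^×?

7

By Lagrange's theorem, ord_71(17) divides φ(71) = 71 − 1 = 70 = 2 · 5 · 7.
Divisors of 70: 1, 2, 5, 7, 10, 14, 35, 70.
Test each divisor d:
17^1 ≡ 17 (mod 71)
17^2 ≡ 5 (mod 71)
17^5 ≡ 70 (mod 71)
17^7 ≡ 66 (mod 71)
17^10 ≡ 1 (mod 71) ✓
The order of 17 is 10, so the subgroup it generates has 10 elements.
Index = |(Z/71Z)^×| / |⟨17⟩| = 70 / 10 = 7.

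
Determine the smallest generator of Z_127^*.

φ(127) = 127 − 1 = 126 = 2 · 3^2 · 7.
Test candidates g = 2, 3, … against the prime factors q ∈ {2, 3, 7} of φ(127): g is a generator iff g^(126/q) ≢ 1 for every such q.
g = 2: 2^63 ≡ 1 — hits 1, so not a primitive root.
g = 3: 3^63 ≡ 126; 3^42 ≡ 107; 3^18 ≡ 4 — none is 1, so 3 is a primitive root.
Hence the least primitive root of 127 is 3.

3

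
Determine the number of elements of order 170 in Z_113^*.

0

φ(113) = 113 − 1 = 112 = 2^4 · 7.
(Z/113Z)^× is cyclic (|G| = 112); a cyclic group of order m has exactly φ(d) elements of each order d | m, and none otherwise.
170 does not divide 112, so no element of (Z/113Z)^× has order 170.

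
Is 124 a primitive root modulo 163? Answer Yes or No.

φ(163) = 163 − 1 = 162 = 2 · 3^4.
An element g generates (Z/163Z)^× iff g^(162/q) ≢ 1 (mod 163) for each prime q ∈ {2, 3}.
124^81 ≡ 162 (mod 163)  [q = 2: ≢ 1 ✓]
124^54 ≡ 58 (mod 163)  [q = 3: ≢ 1 ✓]
None equal 1, so ord_163(124) = 162: 124 is a primitive root.

Yes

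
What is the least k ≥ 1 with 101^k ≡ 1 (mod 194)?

24

Since 101 ∈ (Z/194Z)^×, its order divides φ(194) = φ(2)·φ(97) = 1·96 = 96 = 2^5 · 3.
Divisors of 96: 1, 2, 3, 4, 6, 8, 12, 16, 24, 32, 48, 96.
Check 101^d mod 194 for each divisor in increasing order:
101^1 ≡ 101 (mod 194)
101^2 ≡ 113 (mod 194)
101^3 ≡ 161 (mod 194)
101^4 ≡ 159 (mod 194)
101^6 ≡ 119 (mod 194)
101^8 ≡ 61 (mod 194)
101^12 ≡ 193 (mod 194)
101^16 ≡ 35 (mod 194)
101^24 ≡ 1 (mod 194) ✓
Therefore the multiplicative order of 101 modulo 194 is 24.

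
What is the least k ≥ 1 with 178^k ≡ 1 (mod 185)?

Since 178 ∈ (Z/185Z)^×, its order divides φ(185) = φ(5·37) = (5−1)·(37−1) = 4·36 = 144 = 2^4 · 3^2.
Divisors of 144: 1, 2, 3, 4, 6, 8, 9, 12, 16, 18, 24, 36, 48, 72, 144.
Check 178^d mod 185 for each divisor in increasing order:
178^1 ≡ 178
178^2 ≡ 49
178^3 ≡ 27
178^4 ≡ 181
178^6 ≡ 174
178^8 ≡ 16
178^9 ≡ 73
178^12 ≡ 121
178^16 ≡ 71
178^18 ≡ 149
178^24 ≡ 26
178^36 ≡ 1
Hence ord(178) = 36.

36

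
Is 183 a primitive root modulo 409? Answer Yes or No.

No

φ(409) = 409 − 1 = 408 = 2^3 · 3 · 17.
183 is a primitive root mod 409 iff 183^(φ(409)/q) ≢ 1 for every prime q | φ(409), i.e. q ∈ {2, 3, 17}.
183^204 ≡ 408 (mod 409)  [q = 2: ≢ 1 ✓]
183^136 ≡ 53 (mod 409)  [q = 3: ≢ 1 ✓]
183^24 ≡ 1 (mod 409)  [q = 17: ≡ 1 ✗]
Since 183^24 ≡ 1, the order of 183 divides 24 < 408, so 183 is not a primitive root.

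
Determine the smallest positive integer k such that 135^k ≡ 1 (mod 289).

Since 135 ∈ (Z/289Z)^×, its order divides φ(289) = φ(17^2) = 17·(17−1) = 272 = 2^4 · 17.
Divisors of 272: 1, 2, 4, 8, 16, 17, 34, 68, 136, 272.
Evaluate successive powers at the divisors of 272:
135^1 ≡ 135 (mod 289)
135^2 ≡ 18 (mod 289)
135^4 ≡ 35 (mod 289)
135^8 ≡ 69 (mod 289)
135^16 ≡ 137 (mod 289)
135^17 ≡ 288 (mod 289)
135^34 ≡ 1 (mod 289) ✓
The smallest such exponent is 34, so the order of 135 is 34.

34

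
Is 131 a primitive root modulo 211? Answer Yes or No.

Yes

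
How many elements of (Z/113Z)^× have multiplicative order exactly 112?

48

φ(113) = 113 − 1 = 112 = 2^4 · 7.
(Z/113Z)^× is cyclic (|G| = 112); a cyclic group of order m has exactly φ(d) elements of each order d | m, and none otherwise.
112 = 2^4 · 7 divides 112, and φ(112) = 48.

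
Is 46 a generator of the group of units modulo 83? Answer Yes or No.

φ(83) = 83 − 1 = 82 = 2 · 41.
It suffices to check that the order of 46 is not a proper divisor of 82: compute 46^(82/q) for q ∈ {2, 41}.
46^41 ≡ 82 (mod 83)  [q = 2: ≢ 1 ✓]
46^2 ≡ 41 (mod 83)  [q = 41: ≢ 1 ✓]
None equal 1, so ord_83(46) = 82: 46 is a primitive root.

Yes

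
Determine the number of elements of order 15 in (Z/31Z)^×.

8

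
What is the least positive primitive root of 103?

5

φ(103) = 103 − 1 = 102 = 2 · 3 · 17.
g is a primitive root iff g^(102/q) ≢ 1 (mod 103) for each prime q ∈ {2, 3, 17}.
g = 2: 2^51 ≡ 1 — hits 1, so not a primitive root.
g = 3: 3^51 ≡ 102; 3^34 ≡ 1 — hits 1, so not a primitive root.
g = 4: 4^51 ≡ 1 — hits 1, so not a primitive root.
g = 5: 5^51 ≡ 102; 5^34 ≡ 56; 5^6 ≡ 72 — none is 1, so 5 is a primitive root.
Hence the least primitive root of 103 is 5.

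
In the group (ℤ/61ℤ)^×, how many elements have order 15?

φ(61) = 61 − 1 = 60 = 2^2 · 3 · 5.
(Z/61Z)^× is cyclic (|G| = 60); a cyclic group of order m has exactly φ(d) elements of each order d | m, and none otherwise.
15 = 3 · 5 divides 60, and φ(15) = 8.

8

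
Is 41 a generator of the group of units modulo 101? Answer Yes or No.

No

φ(101) = 101 − 1 = 100 = 2^2 · 5^2.
41 is a primitive root mod 101 iff 41^(φ(101)/q) ≢ 1 for every prime q | φ(101), i.e. q ∈ {2, 5}.
41^50 ≡ 100 (mod 101)  [q = 2: ≢ 1 ✓]
41^20 ≡ 1 (mod 101)  [q = 5: ≡ 1 ✗]
The check at q = 5 fails, so 41 generates a proper subgroup.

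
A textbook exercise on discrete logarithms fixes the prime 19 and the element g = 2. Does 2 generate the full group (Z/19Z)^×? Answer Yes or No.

φ(19) = 19 − 1 = 18 = 2 · 3^2.
An element g generates (Z/19Z)^× iff g^(18/q) ≢ 1 (mod 19) for each prime q ∈ {2, 3}.
2^9 ≡ 18 (mod 19)  [q = 2: ≢ 1 ✓]
2^6 ≡ 7 (mod 19)  [q = 3: ≢ 1 ✓]
None equal 1, so ord_19(2) = 18: 2 is a primitive root.

Yes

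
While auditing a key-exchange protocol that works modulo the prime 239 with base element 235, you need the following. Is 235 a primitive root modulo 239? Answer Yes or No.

Yes

φ(239) = 239 − 1 = 238 = 2 · 7 · 17.
An element g generates (Z/239Z)^× iff g^(238/q) ≢ 1 (mod 239) for each prime q ∈ {2, 7, 17}.
235^119 ≡ 238 (mod 239)  [q = 2: ≢ 1 ✓]
235^34 ≡ 10 (mod 239)  [q = 7: ≢ 1 ✓]
235^14 ≡ 216 (mod 239)  [q = 17: ≢ 1 ✓]
All checks pass, so 235 has order 238 and is a primitive root modulo 239.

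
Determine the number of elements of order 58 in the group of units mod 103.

0

φ(103) = 103 − 1 = 102 = 2 · 3 · 17.
In a cyclic group of order 102, there are φ(d) elements of order d for each divisor d of 102, and zero for non-divisors.
58 does not divide 102, so no element of (Z/103Z)^× has order 58.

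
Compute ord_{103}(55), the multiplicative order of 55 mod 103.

Since 55 ∈ (Z/103Z)^×, its order divides φ(103) = 103 − 1 = 102 = 2 · 3 · 17.
Divisors of 102: 1, 2, 3, 6, 17, 34, 51, 102.
Check 55^d mod 103 for each divisor in increasing order:
55^1 ≡ 55
55^2 ≡ 38
55^3 ≡ 30
55^6 ≡ 76
55^17 ≡ 56
55^34 ≡ 46
55^51 ≡ 1
Therefore the multiplicative order of 55 modulo 103 is 51.

51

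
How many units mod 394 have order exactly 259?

φ(394) = φ(2)·φ(197) = 1·196 = 196 = 2^2 · 7^2.
Since (Z/394Z)^× is cyclic of order 196, the number of elements of order d is φ(d) when d | 196 and 0 otherwise.
Here 196 is not a multiple of 259, so there are no elements of order 259.

0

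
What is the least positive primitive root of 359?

7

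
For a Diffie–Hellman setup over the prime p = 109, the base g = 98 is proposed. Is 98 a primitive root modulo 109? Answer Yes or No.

φ(109) = 109 − 1 = 108 = 2^2 · 3^3.
98 is a primitive root mod 109 iff 98^(φ(109)/q) ≢ 1 for every prime q | φ(109), i.e. q ∈ {2, 3}.
98^54 ≡ 108 (mod 109)  [q = 2: ≢ 1 ✓]
98^36 ≡ 45 (mod 109)  [q = 3: ≢ 1 ✓]
All checks pass, so 98 has order 108 and is a primitive root modulo 109.

Yes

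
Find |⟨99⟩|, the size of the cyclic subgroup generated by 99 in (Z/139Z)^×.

69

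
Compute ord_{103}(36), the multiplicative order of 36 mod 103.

51

ord(36) | φ(103) = 103 − 1 = 102 = 2 · 3 · 17.
Divisors of 102: 1, 2, 3, 6, 17, 34, 51, 102.
Evaluate successive powers at the divisors of 102:
36^1 ≡ 36 (mod 103)
36^2 ≡ 60 (mod 103)
36^3 ≡ 100 (mod 103)
36^6 ≡ 9 (mod 103)
36^17 ≡ 46 (mod 103)
36^34 ≡ 56 (mod 103)
36^51 ≡ 1 (mod 103) ✓
Therefore the multiplicative order of 36 modulo 103 is 51.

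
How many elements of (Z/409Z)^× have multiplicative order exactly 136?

64

φ(409) = 409 − 1 = 408 = 2^3 · 3 · 17.
In a cyclic group of order 408, there are φ(d) elements of order d for each divisor d of 408, and zero for non-divisors.
136 = 2^3 · 17 divides 408, and φ(136) = 64.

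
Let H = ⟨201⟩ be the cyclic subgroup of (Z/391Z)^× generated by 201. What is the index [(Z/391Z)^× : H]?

2

ord(201) | φ(391) = φ(17·23) = (17−1)·(23−1) = 16·22 = 352 = 2^5 · 11.
Divisors of 352: 1, 2, 4, 8, 11, 16, 22, 32, 44, 88, 176, 352.
Compute 201^d (mod 391) for the divisors d until we hit 1:
201^1 ≡ 201 (mod 391)
201^2 ≡ 128 (mod 391)
201^4 ≡ 353 (mod 391)
201^8 ≡ 271 (mod 391)
201^11 ≡ 367 (mod 391)
201^16 ≡ 324 (mod 391)
201^22 ≡ 185 (mod 391)
201^32 ≡ 188 (mod 391)
201^44 ≡ 208 (mod 391)
201^88 ≡ 254 (mod 391)
201^176 ≡ 1 (mod 391) ✓
Thus |⟨201⟩| = ord(201) = 176.
The index is φ(391) / ord(201) = 352 / 176 = 2.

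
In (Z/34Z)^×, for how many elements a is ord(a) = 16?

8

φ(34) = φ(2)·φ(17) = 1·16 = 16 = 2^4.
In a cyclic group of order 16, there are φ(d) elements of order d for each divisor d of 16, and zero for non-divisors.
16 = 2^4 divides 16, and φ(16) = 8.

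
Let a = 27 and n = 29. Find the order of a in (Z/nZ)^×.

28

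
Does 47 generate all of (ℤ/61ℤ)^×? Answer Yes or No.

φ(61) = 61 − 1 = 60 = 2^2 · 3 · 5.
Test 47^(60/q) mod 61 for each prime factor q of 60:
47^30 ≡ 1 (mod 61)  [q = 2: ≡ 1 ✗]
47^20 ≡ 13 (mod 61)  [q = 3: ≢ 1 ✓]
47^12 ≡ 1 (mod 61)  [q = 5: ≡ 1 ✗]
Since 47^30 ≡ 1, the order of 47 divides 30 < 60, so 47 is not a primitive root.

No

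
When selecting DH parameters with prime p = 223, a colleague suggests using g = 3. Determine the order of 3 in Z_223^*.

222

The order of 3 must divide φ(223) = 223 − 1 = 222 = 2 · 3 · 37.
Divisors of 222: 1, 2, 3, 6, 37, 74, 111, 222.
Check 3^d mod 223 for each divisor in increasing order:
3^1 ≡ 3
3^2 ≡ 9
3^3 ≡ 27
3^6 ≡ 60
3^37 ≡ 184
3^74 ≡ 183
3^111 ≡ 222
3^222 ≡ 1
Therefore the multiplicative order of 3 modulo 223 is 222.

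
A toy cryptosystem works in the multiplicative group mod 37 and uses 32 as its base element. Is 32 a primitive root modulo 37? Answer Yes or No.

Yes

φ(37) = 37 − 1 = 36 = 2^2 · 3^2.
An element g generates (Z/37Z)^× iff g^(36/q) ≢ 1 (mod 37) for each prime q ∈ {2, 3}.
32^18 ≡ 36 (mod 37)  [q = 2: ≢ 1 ✓]
32^12 ≡ 10 (mod 37)  [q = 3: ≢ 1 ✓]
Every test exponent gives a nontrivial residue, hence 32 generates the full group.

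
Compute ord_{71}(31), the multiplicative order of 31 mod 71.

70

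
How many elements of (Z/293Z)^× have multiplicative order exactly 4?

2

φ(293) = 293 − 1 = 292 = 2^2 · 73.
Since (Z/293Z)^× is cyclic of order 292, the number of elements of order d is φ(d) when d | 292 and 0 otherwise.
4 = 2^2 divides 292, and φ(4) = 2.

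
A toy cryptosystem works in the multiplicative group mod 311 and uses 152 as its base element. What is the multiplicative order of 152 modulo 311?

310

The order of 152 must divide φ(311) = 311 − 1 = 310 = 2 · 5 · 31.
Divisors of 310: 1, 2, 5, 10, 31, 62, 155, 310.
Compute 152^d (mod 311) for the divisors d until we hit 1:
152^1 ≡ 152 (mod 311)
152^2 ≡ 90 (mod 311)
152^5 ≡ 262 (mod 311)
152^10 ≡ 224 (mod 311)
152^31 ≡ 95 (mod 311)
152^62 ≡ 6 (mod 311)
152^155 ≡ 310 (mod 311)
152^310 ≡ 1 (mod 311) ✓
So ord_311(152) = 310.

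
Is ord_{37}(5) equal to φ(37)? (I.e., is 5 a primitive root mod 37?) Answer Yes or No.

Yes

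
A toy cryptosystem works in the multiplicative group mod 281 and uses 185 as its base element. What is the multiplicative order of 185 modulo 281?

280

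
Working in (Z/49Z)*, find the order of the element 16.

Since 16 ∈ (Z/49Z)^×, its order divides φ(49) = φ(7^2) = 7·(7−1) = 42 = 2 · 3 · 7.
Divisors of 42: 1, 2, 3, 6, 7, 14, 21, 42.
Test each divisor d:
16^1 ≡ 16 (mod 49)
16^2 ≡ 11 (mod 49)
16^3 ≡ 29 (mod 49)
16^6 ≡ 8 (mod 49)
16^7 ≡ 30 (mod 49)
16^14 ≡ 18 (mod 49)
16^21 ≡ 1 (mod 49) ✓
Hence ord(16) = 21.

21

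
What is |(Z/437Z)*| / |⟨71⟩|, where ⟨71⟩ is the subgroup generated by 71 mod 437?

2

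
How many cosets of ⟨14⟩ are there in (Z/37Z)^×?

3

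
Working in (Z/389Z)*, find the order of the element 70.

Since 70 ∈ (Z/389Z)^×, its order divides φ(389) = 389 − 1 = 388 = 2^2 · 97.
Divisors of 388: 1, 2, 4, 97, 194, 388.
Check 70^d mod 389 for each divisor in increasing order:
70^1 ≡ 70 (mod 389)
70^2 ≡ 232 (mod 389)
70^4 ≡ 142 (mod 389)
70^97 ≡ 115 (mod 389)
70^194 ≡ 388 (mod 389)
70^388 ≡ 1 (mod 389) ✓
So ord_389(70) = 388.

388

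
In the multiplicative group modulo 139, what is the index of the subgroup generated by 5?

2

ord(5) | φ(139) = 139 − 1 = 138 = 2 · 3 · 23.
Divisors of 138: 1, 2, 3, 6, 23, 46, 69, 138.
Check 5^d mod 139 for each divisor in increasing order:
5^1 ≡ 5
5^2 ≡ 25
5^3 ≡ 125
5^6 ≡ 57
5^23 ≡ 96
5^46 ≡ 42
5^69 ≡ 1
Thus |⟨5⟩| = ord(5) = 69.
The index is φ(139) / ord(5) = 138 / 69 = 2.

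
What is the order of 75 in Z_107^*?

53

By Lagrange's theorem, ord_107(75) divides φ(107) = 107 − 1 = 106 = 2 · 53.
Divisors of 106: 1, 2, 53, 106.
Compute 75^d (mod 107) for the divisors d until we hit 1:
75^1 ≡ 75
75^2 ≡ 61
75^53 ≡ 1
Therefore the multiplicative order of 75 modulo 107 is 53.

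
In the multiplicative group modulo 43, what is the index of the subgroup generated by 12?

1

The order of 12 must divide φ(43) = 43 − 1 = 42 = 2 · 3 · 7.
Divisors of 42: 1, 2, 3, 6, 7, 14, 21, 42.
Compute 12^d (mod 43) for the divisors d until we hit 1:
12^1 ≡ 12 (mod 43)
12^2 ≡ 15 (mod 43)
12^3 ≡ 8 (mod 43)
12^6 ≡ 21 (mod 43)
12^7 ≡ 37 (mod 43)
12^14 ≡ 36 (mod 43)
12^21 ≡ 42 (mod 43)
12^42 ≡ 1 (mod 43) ✓
Thus |⟨12⟩| = ord(12) = 42.
[(Z/43Z)^× : ⟨12⟩] = 42/42 = 1.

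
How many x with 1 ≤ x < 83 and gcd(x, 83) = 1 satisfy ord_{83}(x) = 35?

φ(83) = 83 − 1 = 82 = 2 · 41.
(Z/83Z)^× is cyclic (|G| = 82); a cyclic group of order m has exactly φ(d) elements of each order d | m, and none otherwise.
Here 82 is not a multiple of 35, so there are no elements of order 35.

0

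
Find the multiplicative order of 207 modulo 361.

Since 207 ∈ (Z/361Z)^×, its order divides φ(361) = φ(19^2) = 19·(19−1) = 342 = 2 · 3^2 · 19.
Divisors of 342: 1, 2, 3, 6, 9, 18, 19, 38, 57, 114, 171, 342.
Compute 207^d (mod 361) for the divisors d until we hit 1:
207^1 ≡ 207
207^2 ≡ 251
207^3 ≡ 334
207^6 ≡ 7
207^9 ≡ 172
207^18 ≡ 343
207^19 ≡ 245
207^38 ≡ 99
207^57 ≡ 68
207^114 ≡ 292
207^171 ≡ 1
Therefore the multiplicative order of 207 modulo 361 is 171.

171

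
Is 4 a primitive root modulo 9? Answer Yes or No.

No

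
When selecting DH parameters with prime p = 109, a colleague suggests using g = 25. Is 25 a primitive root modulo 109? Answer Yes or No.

No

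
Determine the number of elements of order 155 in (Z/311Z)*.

φ(311) = 311 − 1 = 310 = 2 · 5 · 31.
Since (Z/311Z)^× is cyclic of order 310, the number of elements of order d is φ(d) when d | 310 and 0 otherwise.
155 = 5 · 31 divides 310, and φ(155) = 120.

120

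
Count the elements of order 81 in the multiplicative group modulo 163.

φ(163) = 163 − 1 = 162 = 2 · 3^4.
In a cyclic group of order 162, there are φ(d) elements of order d for each divisor d of 162, and zero for non-divisors.
81 = 3^4 divides 162, and φ(81) = 54.

54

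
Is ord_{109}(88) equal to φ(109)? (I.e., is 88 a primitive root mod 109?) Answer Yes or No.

φ(109) = 109 − 1 = 108 = 2^2 · 3^3.
An element g generates (Z/109Z)^× iff g^(108/q) ≢ 1 (mod 109) for each prime q ∈ {2, 3}.
88^54 ≡ 1 (mod 109)  [q = 2: ≡ 1 ✗]
88^36 ≡ 45 (mod 109)  [q = 3: ≢ 1 ✓]
The check at q = 2 fails, so 88 generates a proper subgroup.

No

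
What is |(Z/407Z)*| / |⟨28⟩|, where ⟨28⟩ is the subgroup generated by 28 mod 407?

The order of 28 must divide φ(407) = φ(11·37) = (11−1)·(37−1) = 10·36 = 360 = 2^3 · 3^2 · 5.
Divisors of 360: 1, 2, 3, 4, 5, 6, 8, 9, 10, 12, 15, 18, 20, 24, 30, 36, 40, 45, 60, 72, 90, 120, 180, 360.
Test each divisor d:
28^1 ≡ 28 (mod 407)
28^2 ≡ 377 (mod 407)
28^3 ≡ 381 (mod 407)
28^4 ≡ 86 (mod 407)
28^5 ≡ 373 (mod 407)
28^6 ≡ 269 (mod 407)
28^8 ≡ 70 (mod 407)
28^9 ≡ 332 (mod 407)
28^10 ≡ 342 (mod 407)
28^12 ≡ 322 (mod 407)
28^15 ≡ 175 (mod 407)
28^18 ≡ 334 (mod 407)
28^20 ≡ 155 (mod 407)
28^24 ≡ 306 (mod 407)
28^30 ≡ 100 (mod 407)
28^36 ≡ 38 (mod 407)
28^40 ≡ 12 (mod 407)
28^45 ≡ 406 (mod 407)
28^60 ≡ 232 (mod 407)
28^72 ≡ 223 (mod 407)
28^90 ≡ 1 (mod 407) ✓
Thus |⟨28⟩| = ord(28) = 90.
The index is φ(407) / ord(28) = 360 / 90 = 4.

4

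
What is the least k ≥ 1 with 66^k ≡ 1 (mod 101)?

100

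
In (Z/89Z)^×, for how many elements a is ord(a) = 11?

10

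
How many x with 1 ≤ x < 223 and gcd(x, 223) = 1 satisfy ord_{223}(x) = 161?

0

φ(223) = 223 − 1 = 222 = 2 · 3 · 37.
(Z/223Z)^× is cyclic (|G| = 222); a cyclic group of order m has exactly φ(d) elements of each order d | m, and none otherwise.
Since 161 ∤ 222, the count is 0.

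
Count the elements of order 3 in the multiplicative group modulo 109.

2

φ(109) = 109 − 1 = 108 = 2^2 · 3^3.
In a cyclic group of order 108, there are φ(d) elements of order d for each divisor d of 108, and zero for non-divisors.
3 | 108, and φ(3) = 3 − 1 = 2.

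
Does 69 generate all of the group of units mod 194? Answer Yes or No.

φ(194) = φ(2)·φ(97) = 1·96 = 96 = 2^5 · 3.
69 is a primitive root mod 194 iff 69^(φ(194)/q) ≢ 1 for every prime q | φ(194), i.e. q ∈ {2, 3}.
69^48 ≡ 193 (mod 194)  [q = 2: ≢ 1 ✓]
69^32 ≡ 1 (mod 194)  [q = 3: ≡ 1 ✗]
69^32 ≡ 1 shows ord(69) | 32, strictly less than φ(194); not a primitive root.

No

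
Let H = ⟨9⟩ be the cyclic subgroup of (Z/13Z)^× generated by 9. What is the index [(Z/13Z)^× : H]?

The order of 9 must divide φ(13) = 13 − 1 = 12 = 2^2 · 3.
Divisors of 12: 1, 2, 3, 4, 6, 12.
Test each divisor d:
9^1 ≡ 9 (mod 13)
9^2 ≡ 3 (mod 13)
9^3 ≡ 1 (mod 13) ✓
The order of 9 is 3, so the subgroup it generates has 3 elements.
The index is φ(13) / ord(9) = 12 / 3 = 4.

4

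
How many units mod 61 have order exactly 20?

φ(61) = 61 − 1 = 60 = 2^2 · 3 · 5.
Since (Z/61Z)^× is cyclic of order 60, the number of elements of order d is φ(d) when d | 60 and 0 otherwise.
20 = 2^2 · 5 divides 60, and φ(20) = 8.

8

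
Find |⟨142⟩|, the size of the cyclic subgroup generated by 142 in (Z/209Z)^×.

By Lagrange's theorem, ord_209(142) divides φ(209) = φ(11·19) = (11−1)·(19−1) = 10·18 = 180 = 2^2 · 3^2 · 5.
Divisors of 180: 1, 2, 3, 4, 5, 6, 9, 10, 12, 15, 18, 20, 30, 36, 45, 60, 90, 180.
Compute 142^d (mod 209) for the divisors d until we hit 1:
142^1 ≡ 142 (mod 209)
142^2 ≡ 100 (mod 209)
142^3 ≡ 197 (mod 209)
142^4 ≡ 177 (mod 209)
142^5 ≡ 54 (mod 209)
142^6 ≡ 144 (mod 209)
142^9 ≡ 153 (mod 209)
142^10 ≡ 199 (mod 209)
142^12 ≡ 45 (mod 209)
142^15 ≡ 87 (mod 209)
142^18 ≡ 1 (mod 209) ✓
The smallest such exponent is 18, so the order of 142 is 18.

18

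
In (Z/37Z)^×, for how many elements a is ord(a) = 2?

1

φ(37) = 37 − 1 = 36 = 2^2 · 3^2.
(Z/37Z)^× is cyclic (|G| = 36); a cyclic group of order m has exactly φ(d) elements of each order d | m, and none otherwise.
2 | 36, and φ(2) = 2 − 1 = 1.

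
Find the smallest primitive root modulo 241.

7

φ(241) = 241 − 1 = 240 = 2^4 · 3 · 5.
g is a primitive root iff g^(240/q) ≢ 1 (mod 241) for each prime q ∈ {2, 3, 5}.
g = 2: 2^120 ≡ 1 — hits 1, so not a primitive root.
g = 3: 3^120 ≡ 1 — hits 1, so not a primitive root.
g = 4: 4^120 ≡ 1 — hits 1, so not a primitive root.
g = 5: 5^120 ≡ 1 — hits 1, so not a primitive root.
g = 6: 6^120 ≡ 1 — hits 1, so not a primitive root.
g = 7: 7^120 ≡ 240; 7^80 ≡ 15; 7^48 ≡ 91 — none is 1, so 7 is a primitive root.
Hence the least primitive root of 241 is 7.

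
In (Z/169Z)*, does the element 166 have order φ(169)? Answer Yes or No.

φ(169) = φ(13^2) = 13·(13−1) = 156 = 2^2 · 3 · 13.
166 is a primitive root mod 169 iff 166^(φ(169)/q) ≢ 1 for every prime q | φ(169), i.e. q ∈ {2, 3, 13}.
166^78 ≡ 1 (mod 169)  [q = 2: ≡ 1 ✗]
166^52 ≡ 146 (mod 169)  [q = 3: ≢ 1 ✓]
166^12 ≡ 105 (mod 169)  [q = 13: ≢ 1 ✓]
Since 166^78 ≡ 1, the order of 166 divides 78 < 156, so 166 is not a primitive root.

No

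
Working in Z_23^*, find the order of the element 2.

By Lagrange's theorem, ord_23(2) divides φ(23) = 23 − 1 = 22 = 2 · 11.
Divisors of 22: 1, 2, 11, 22.
Compute 2^d (mod 23) for the divisors d until we hit 1:
2^1 ≡ 2 (mod 23)
2^2 ≡ 4 (mod 23)
2^11 ≡ 1 (mod 23) ✓
So ord_23(2) = 11.

11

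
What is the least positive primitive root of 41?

φ(41) = 41 − 1 = 40 = 2^3 · 5.
Test candidates g = 2, 3, … against the prime factors q ∈ {2, 5} of φ(41): g is a generator iff g^(40/q) ≢ 1 for every such q.
g = 2: 2^20 ≡ 1 — hits 1, so not a primitive root.
g = 3: 3^20 ≡ 40; 3^8 ≡ 1 — hits 1, so not a primitive root.
g = 4: 4^20 ≡ 1 — hits 1, so not a primitive root.
g = 5: 5^20 ≡ 1 — hits 1, so not a primitive root.
g = 6: 6^20 ≡ 40; 6^8 ≡ 10 — none is 1, so 6 is a primitive root.
So 6 is the smallest generator of (Z/41Z)^×.

6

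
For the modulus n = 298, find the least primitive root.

φ(298) = φ(2)·φ(149) = 1·148 = 148 = 2^2 · 37.
Test candidates g = 2, 3, … against the prime factors q ∈ {2, 37} of φ(298): g is a generator iff g^(148/q) ≢ 1 for every such q.
g = 2: gcd(2, 298) = 2 > 1, not a unit — skip.
g = 3: 3^74 ≡ 297; 3^4 ≡ 81 — none is 1, so 3 is a primitive root.
The smallest primitive root modulo 298 is 3.

3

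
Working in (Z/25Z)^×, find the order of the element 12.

20

The order of 12 must divide φ(25) = φ(5^2) = 5·(5−1) = 20 = 2^2 · 5.
Divisors of 20: 1, 2, 4, 5, 10, 20.
Evaluate successive powers at the divisors of 20:
12^1 ≡ 12 (mod 25)
12^2 ≡ 19 (mod 25)
12^4 ≡ 11 (mod 25)
12^5 ≡ 7 (mod 25)
12^10 ≡ 24 (mod 25)
12^20 ≡ 1 (mod 25) ✓
Therefore the multiplicative order of 12 modulo 25 is 20.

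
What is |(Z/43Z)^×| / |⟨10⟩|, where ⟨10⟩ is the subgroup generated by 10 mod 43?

2

ord(10) | φ(43) = 43 − 1 = 42 = 2 · 3 · 7.
Divisors of 42: 1, 2, 3, 6, 7, 14, 21, 42.
Compute 10^d (mod 43) for the divisors d until we hit 1:
10^1 ≡ 10
10^2 ≡ 14
10^3 ≡ 11
10^6 ≡ 35
10^7 ≡ 6
10^14 ≡ 36
10^21 ≡ 1
So ord_43(10) = 21, hence |⟨10⟩| = 21.
[(Z/43Z)^× : ⟨10⟩] = 42/21 = 2.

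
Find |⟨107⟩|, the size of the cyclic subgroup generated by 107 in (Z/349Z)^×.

348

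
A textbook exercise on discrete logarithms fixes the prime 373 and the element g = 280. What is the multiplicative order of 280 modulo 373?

186

ord(280) | φ(373) = 373 − 1 = 372 = 2^2 · 3 · 31.
Divisors of 372: 1, 2, 3, 4, 6, 12, 31, 62, 93, 124, 186, 372.
Check 280^d mod 373 for each divisor in increasing order:
280^1 ≡ 280
280^2 ≡ 70
280^3 ≡ 204
280^4 ≡ 51
280^6 ≡ 213
280^12 ≡ 236
280^31 ≡ 89
280^62 ≡ 88
280^93 ≡ 372
280^124 ≡ 284
280^186 ≡ 1
Hence ord(280) = 186.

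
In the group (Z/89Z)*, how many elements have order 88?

φ(89) = 89 − 1 = 88 = 2^3 · 11.
Since (Z/89Z)^× is cyclic of order 88, the number of elements of order d is φ(d) when d | 88 and 0 otherwise.
88 = 2^3 · 11 divides 88, and φ(88) = 40.

40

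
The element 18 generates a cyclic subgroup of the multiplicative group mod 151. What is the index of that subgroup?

2

Since 18 ∈ (Z/151Z)^×, its order divides φ(151) = 151 − 1 = 150 = 2 · 3 · 5^2.
Divisors of 150: 1, 2, 3, 5, 6, 10, 15, 25, 30, 50, 75, 150.
Compute 18^d (mod 151) for the divisors d until we hit 1:
18^1 ≡ 18 (mod 151)
18^2 ≡ 22 (mod 151)
18^3 ≡ 94 (mod 151)
18^5 ≡ 105 (mod 151)
18^6 ≡ 78 (mod 151)
18^10 ≡ 2 (mod 151)
18^15 ≡ 59 (mod 151)
18^25 ≡ 118 (mod 151)
18^30 ≡ 8 (mod 151)
18^50 ≡ 32 (mod 151)
18^75 ≡ 1 (mod 151) ✓
The order of 18 is 75, so the subgroup it generates has 75 elements.
Index = |(Z/151Z)^×| / |⟨18⟩| = 150 / 75 = 2.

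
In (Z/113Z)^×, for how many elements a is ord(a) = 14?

φ(113) = 113 − 1 = 112 = 2^4 · 7.
Since (Z/113Z)^× is cyclic of order 112, the number of elements of order d is φ(d) when d | 112 and 0 otherwise.
14 = 2 · 7 divides 112, and φ(14) = 6.

6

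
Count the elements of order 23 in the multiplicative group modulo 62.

0

φ(62) = φ(2)·φ(31) = 1·30 = 30 = 2 · 3 · 5.
(Z/62Z)^× is cyclic (|G| = 30); a cyclic group of order m has exactly φ(d) elements of each order d | m, and none otherwise.
23 does not divide 30, so no element of (Z/62Z)^× has order 23.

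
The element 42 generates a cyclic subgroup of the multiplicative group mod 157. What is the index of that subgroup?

The order of 42 must divide φ(157) = 157 − 1 = 156 = 2^2 · 3 · 13.
Divisors of 156: 1, 2, 3, 4, 6, 12, 13, 26, 39, 52, 78, 156.
Evaluate successive powers at the divisors of 156:
42^1 ≡ 42 (mod 157)
42^2 ≡ 37 (mod 157)
42^3 ≡ 141 (mod 157)
42^4 ≡ 113 (mod 157)
42^6 ≡ 99 (mod 157)
42^12 ≡ 67 (mod 157)
42^13 ≡ 145 (mod 157)
42^26 ≡ 144 (mod 157)
42^39 ≡ 156 (mod 157)
42^52 ≡ 12 (mod 157)
42^78 ≡ 1 (mod 157) ✓
So ord_157(42) = 78, hence |⟨42⟩| = 78.
The index is φ(157) / ord(42) = 156 / 78 = 2.

2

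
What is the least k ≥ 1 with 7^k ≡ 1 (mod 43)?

6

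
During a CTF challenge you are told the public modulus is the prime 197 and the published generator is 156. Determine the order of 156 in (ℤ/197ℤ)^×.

49

By Lagrange's theorem, ord_197(156) divides φ(197) = 197 − 1 = 196 = 2^2 · 7^2.
Divisors of 196: 1, 2, 4, 7, 14, 28, 49, 98, 196.
Compute 156^d (mod 197) for the divisors d until we hit 1:
156^1 ≡ 156
156^2 ≡ 105
156^4 ≡ 190
156^7 ≡ 191
156^14 ≡ 36
156^28 ≡ 114
156^49 ≡ 1
Hence ord(156) = 49.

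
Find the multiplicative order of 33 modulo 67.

By Lagrange's theorem, ord_67(33) divides φ(67) = 67 − 1 = 66 = 2 · 3 · 11.
Divisors of 66: 1, 2, 3, 6, 11, 22, 33, 66.
Test each divisor d:
33^1 ≡ 33 (mod 67)
33^2 ≡ 17 (mod 67)
33^3 ≡ 25 (mod 67)
33^6 ≡ 22 (mod 67)
33^11 ≡ 37 (mod 67)
33^22 ≡ 29 (mod 67)
33^33 ≡ 1 (mod 67) ✓
Hence ord(33) = 33.

33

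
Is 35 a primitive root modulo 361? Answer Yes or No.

No

φ(361) = φ(19^2) = 19·(19−1) = 342 = 2 · 3^2 · 19.
It suffices to check that the order of 35 is not a proper divisor of 342: compute 35^(342/q) for q ∈ {2, 3, 19}.
35^171 ≡ 1 (mod 361)  [q = 2: ≡ 1 ✗]
35^114 ≡ 292 (mod 361)  [q = 3: ≢ 1 ✓]
35^18 ≡ 115 (mod 361)  [q = 19: ≢ 1 ✓]
The check at q = 2 fails, so 35 generates a proper subgroup.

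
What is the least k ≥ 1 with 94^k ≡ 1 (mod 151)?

ord(94) | φ(151) = 151 − 1 = 150 = 2 · 3 · 5^2.
Divisors of 150: 1, 2, 3, 5, 6, 10, 15, 25, 30, 50, 75, 150.
Compute 94^d (mod 151) for the divisors d until we hit 1:
94^1 ≡ 94 (mod 151)
94^2 ≡ 78 (mod 151)
94^3 ≡ 84 (mod 151)
94^5 ≡ 59 (mod 151)
94^6 ≡ 110 (mod 151)
94^10 ≡ 8 (mod 151)
94^15 ≡ 19 (mod 151)
94^25 ≡ 1 (mod 151) ✓
Hence ord(94) = 25.

25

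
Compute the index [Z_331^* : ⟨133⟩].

5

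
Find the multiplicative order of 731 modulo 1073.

126

Since 731 ∈ (Z/1073Z)^×, its order divides φ(1073) = φ(29·37) = (29−1)·(37−1) = 28·36 = 1008 = 2^4 · 3^2 · 7.
Divisors of 1008: 1, 2, 3, 4, 6, 7, 8, 9, 12, 14, 16, 18, 21, 24, 28, 36, 42, 48, 56, 63, 72, 84, 112, 126, 144, 168, 252, 336, 504, 1008.
Compute 731^d (mod 1073) for the divisors d until we hit 1:
731^1 ≡ 731
731^2 ≡ 7
731^3 ≡ 825
731^4 ≡ 49
731^6 ≡ 343
731^7 ≡ 724
731^8 ≡ 255
731^9 ≡ 776
731^12 ≡ 692
731^14 ≡ 552
731^16 ≡ 645
731^18 ≡ 223
731^21 ≡ 492
731^24 ≡ 306
731^28 ≡ 1045
731^36 ≡ 371
731^42 ≡ 639
731^48 ≡ 285
731^56 ≡ 784
731^63 ≡ 1072
731^72 ≡ 297
731^84 ≡ 581
731^112 ≡ 900
731^126 ≡ 1
Therefore the multiplicative order of 731 modulo 1073 is 126.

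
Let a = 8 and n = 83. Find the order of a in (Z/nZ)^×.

82

The order of 8 must divide φ(83) = 83 − 1 = 82 = 2 · 41.
Divisors of 82: 1, 2, 41, 82.
Evaluate successive powers at the divisors of 82:
8^1 ≡ 8 (mod 83)
8^2 ≡ 64 (mod 83)
8^41 ≡ 82 (mod 83)
8^82 ≡ 1 (mod 83) ✓
Therefore the multiplicative order of 8 modulo 83 is 82.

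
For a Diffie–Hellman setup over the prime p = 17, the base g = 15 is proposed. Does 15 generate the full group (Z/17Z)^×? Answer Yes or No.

φ(17) = 17 − 1 = 16 = 2^4.
It suffices to check that the order of 15 is not a proper divisor of 16: compute 15^(16/q) for q ∈ {2}.
15^8 ≡ 1 (mod 17)  [q = 2: ≡ 1 ✗]
Since 15^8 ≡ 1, the order of 15 divides 8 < 16, so 15 is not a primitive root.

No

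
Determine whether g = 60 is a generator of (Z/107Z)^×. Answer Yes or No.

Yes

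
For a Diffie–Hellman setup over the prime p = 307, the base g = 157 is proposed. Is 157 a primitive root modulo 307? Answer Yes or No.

Yes

φ(307) = 307 − 1 = 306 = 2 · 3^2 · 17.
It suffices to check that the order of 157 is not a proper divisor of 306: compute 157^(306/q) for q ∈ {2, 3, 17}.
157^153 ≡ 306 (mod 307)  [q = 2: ≢ 1 ✓]
157^102 ≡ 17 (mod 307)  [q = 3: ≢ 1 ✓]
157^18 ≡ 269 (mod 307)  [q = 17: ≢ 1 ✓]
None equal 1, so ord_307(157) = 306: 157 is a primitive root.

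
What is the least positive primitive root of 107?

2

φ(107) = 107 − 1 = 106 = 2 · 53.
g is a primitive root iff g^(106/q) ≢ 1 (mod 107) for each prime q ∈ {2, 53}.
g = 2: 2^53 ≡ 106; 2^2 ≡ 4 — none is 1, so 2 is a primitive root.
Hence the least primitive root of 107 is 2.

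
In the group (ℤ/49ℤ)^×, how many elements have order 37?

0

φ(49) = φ(7^2) = 7·(7−1) = 42 = 2 · 3 · 7.
(Z/49Z)^× is cyclic (|G| = 42); a cyclic group of order m has exactly φ(d) elements of each order d | m, and none otherwise.
Here 42 is not a multiple of 37, so there are no elements of order 37.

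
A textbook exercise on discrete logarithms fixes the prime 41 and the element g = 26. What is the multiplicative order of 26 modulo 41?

ord(26) | φ(41) = 41 − 1 = 40 = 2^3 · 5.
Divisors of 40: 1, 2, 4, 5, 8, 10, 20, 40.
Evaluate successive powers at the divisors of 40:
26^1 ≡ 26 (mod 41)
26^2 ≡ 20 (mod 41)
26^4 ≡ 31 (mod 41)
26^5 ≡ 27 (mod 41)
26^8 ≡ 18 (mod 41)
26^10 ≡ 32 (mod 41)
26^20 ≡ 40 (mod 41)
26^40 ≡ 1 (mod 41) ✓
Therefore the multiplicative order of 26 modulo 41 is 40.

40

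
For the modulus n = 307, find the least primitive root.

5

φ(307) = 307 − 1 = 306 = 2 · 3^2 · 17.
g is a primitive root iff g^(306/q) ≢ 1 (mod 307) for each prime q ∈ {2, 3, 17}.
g = 2: 2^153 ≡ 306; 2^102 ≡ 1 — hits 1, so not a primitive root.
g = 3: 3^153 ≡ 306; 3^102 ≡ 1 — hits 1, so not a primitive root.
g = 4: 4^153 ≡ 1 — hits 1, so not a primitive root.
g = 5: 5^153 ≡ 306; 5^102 ≡ 289; 5^18 ≡ 81 — none is 1, so 5 is a primitive root.
The smallest primitive root modulo 307 is 5.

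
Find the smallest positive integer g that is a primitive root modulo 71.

7

φ(71) = 71 − 1 = 70 = 2 · 5 · 7.
g is a primitive root iff g^(70/q) ≢ 1 (mod 71) for each prime q ∈ {2, 5, 7}.
g = 2: 2^35 ≡ 1 — hits 1, so not a primitive root.
g = 3: 3^35 ≡ 1 — hits 1, so not a primitive root.
g = 4: 4^35 ≡ 1 — hits 1, so not a primitive root.
g = 5: 5^35 ≡ 1 — hits 1, so not a primitive root.
g = 6: 6^35 ≡ 1 — hits 1, so not a primitive root.
g = 7: 7^35 ≡ 70; 7^14 ≡ 54; 7^10 ≡ 45 — none is 1, so 7 is a primitive root.
The smallest primitive root modulo 71 is 7.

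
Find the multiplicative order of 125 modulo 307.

102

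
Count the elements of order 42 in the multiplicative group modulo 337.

12

φ(337) = 337 − 1 = 336 = 2^4 · 3 · 7.
(Z/337Z)^× is cyclic (|G| = 336); a cyclic group of order m has exactly φ(d) elements of each order d | m, and none otherwise.
42 = 2 · 3 · 7 divides 336, and φ(42) = 12.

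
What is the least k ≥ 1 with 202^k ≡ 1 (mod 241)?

ord(202) | φ(241) = 241 − 1 = 240 = 2^4 · 3 · 5.
Divisors of 240: 1, 2, 3, 4, 5, 6, 8, 10, 12, 15, 16, 20, 24, 30, 40, 48, 60, 80, 120, 240.
Evaluate successive powers at the divisors of 240:
202^1 ≡ 202
202^2 ≡ 75
202^3 ≡ 208
202^4 ≡ 82
202^5 ≡ 176
202^6 ≡ 125
202^8 ≡ 217
202^10 ≡ 128
202^12 ≡ 201
202^15 ≡ 115
202^16 ≡ 94
202^20 ≡ 237
202^24 ≡ 154
202^30 ≡ 211
202^40 ≡ 16
202^48 ≡ 98
202^60 ≡ 177
202^80 ≡ 15
202^120 ≡ 240
202^240 ≡ 1
The smallest such exponent is 240, so the order of 202 is 240.

240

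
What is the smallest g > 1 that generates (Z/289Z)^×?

3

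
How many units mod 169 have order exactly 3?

φ(169) = φ(13^2) = 13·(13−1) = 156 = 2^2 · 3 · 13.
(Z/169Z)^× is cyclic (|G| = 156); a cyclic group of order m has exactly φ(d) elements of each order d | m, and none otherwise.
3 | 156, and φ(3) = 3 − 1 = 2.

2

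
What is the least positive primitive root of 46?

φ(46) = φ(2)·φ(23) = 1·22 = 22 = 2 · 11.
g is a primitive root iff g^(22/q) ≢ 1 (mod 46) for each prime q ∈ {2, 11}.
g = 2: gcd(2, 46) = 2 > 1, not a unit — skip.
g = 3: 3^11 ≡ 1 — hits 1, so not a primitive root.
g = 4: gcd(4, 46) = 2 > 1, not a unit — skip.
g = 5: 5^11 ≡ 45; 5^2 ≡ 25 — none is 1, so 5 is a primitive root.
Hence the least primitive root of 46 is 5.

5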